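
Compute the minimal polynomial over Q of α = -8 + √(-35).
m_α(x) = x^2 + 16x + 99

From α + 8 = √(-35), squaring gives (α + 8)^2 = -35, i.e. α^2 + 16α + 64 = -35, so α^2 + 16α + 99 = 0. The discriminant of x^2 + 16x + 99 is (16)^2 - 4·(99) = 256 - 396 = -140, and 4·(-35) is not a perfect square in Q since -35 is squarefree and ≠ 1. Hence x^2 + 16x + 99 is irreducible over Q and is the minimal polynomial of α.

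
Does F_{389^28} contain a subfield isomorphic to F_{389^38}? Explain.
No: F_{389^38} is not a subfield of F_{389^28}

F_{p^m} embeds in F_{p^n} iff m | n. Here 38 ∤ 28 (since 28 = 0·38 + 28 with remainder 28 ≠ 0), so F_{389^38} is not a subfield of F_{389^28}. Equivalently: if it were, the tower law would give 38 = [F_{389^38}:F_389] dividing [F_{389^28}:F_389] = 28, contradiction.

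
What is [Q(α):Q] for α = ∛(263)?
[Q(α):Q] = 3

The minimal polynomial of α is x^3 - 263, irreducible over Q since 263 is not a perfect cube (so x^3 - 263 has no rational root). Hence [Q(α):Q] = deg(m_α) = 3.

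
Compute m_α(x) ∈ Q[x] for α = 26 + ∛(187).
m_α(x) = x^3 - 78x^2 + 2028x - 17763

Set β = α - 26 = ∛(187), so β^3 = 187. Then (α - 26)^3 - 187 = 0, i.e. α is a root of g(x) = (x - 26)^3 - 187 = x^3 - 78x^2 + 2028x - 17763. Since g(x) = h(x - 26) where h(x) = x^3 - 187, and h is irreducible over Q (because 187 is not a perfect cube, so h has no rational root, and a monic cubic with no rational root is irreducible), g is also irreducible (irreducibility is preserved under the substitution x → x - 26). Hence m_α(x) = x^3 - 78x^2 + 2028x - 17763.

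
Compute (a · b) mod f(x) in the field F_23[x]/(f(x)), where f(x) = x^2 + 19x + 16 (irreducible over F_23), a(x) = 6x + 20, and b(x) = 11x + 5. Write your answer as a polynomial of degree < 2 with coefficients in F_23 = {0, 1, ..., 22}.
a · b ≡ 8x + 10 (mod f(x))

Multiply in F_23[x]: a(x)·b(x) = (6x + 20)·(11x + 5) = 20x^2 + 20x + 8. This has degree ≥ 2, so divide by f(x) over F_23: 20x^2 + 20x + 8 = (20)·(x^2 + 19x + 16) + (8x + 10). Hence a·b ≡ 8x + 10 (mod f). (F_23[x]/(f) is a field with 23^2 = 529 elements since f is irreducible of degree 2.)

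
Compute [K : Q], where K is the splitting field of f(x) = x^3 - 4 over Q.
[K : Q] = 6

The roots of x^3 - 4 are ∛4, ω∛4, ω^2∛4 where ω = e^(2πi/3) is a primitive cube root of unity, so K = Q(∛4, ω). Now [Q(∛4):Q] = 3 (since 4 is not a perfect cube, x^3 - 4 is irreducible) and [Q(ω):Q] = 2. Both 2 and 3 divide [K:Q], and [K:Q] ≤ 3·2 = 6, so [K:Q] = 6. (Equivalently: Q(∛4) ⊂ R but ω ∉ R, so [K : Q(∛4)] = 2.)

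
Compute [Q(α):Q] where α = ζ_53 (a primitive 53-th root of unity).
[Q(α):Q] = 52

The minimal polynomial of ζ_53 over Q is the 53-th cyclotomic polynomial Φ_53(x), which is irreducible over Q and has degree φ(53) = 52. Hence [Q(α):Q] = φ(53) = 52.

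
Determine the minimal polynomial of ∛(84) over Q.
m_α(x) = x^3 - 84

α satisfies α^3 = 84, so x^3 - 84 annihilates α. By the rational root test, a rational root p/q (in lowest terms) of x^3 - 84 would satisfy p^3 = 84 q^3, forcing q = 1 and p^3 = 84; but 84 is not a perfect cube, contradiction. A monic cubic over Q with no rational root is irreducible (any nontrivial factorization would include a linear factor). Hence x^3 - 84 is the minimal polynomial of α, and in particular [Q(α):Q] = 3.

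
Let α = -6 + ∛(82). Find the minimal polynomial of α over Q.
m_α(x) = x^3 + 18x^2 + 108x + 134

Set β = α + 6 = ∛(82), so β^3 = 82. Then (α + 6)^3 - 82 = 0, i.e. α is a root of g(x) = (x + 6)^3 - 82 = x^3 + 18x^2 + 108x + 134. Since g(x) = h(x + 6) where h(x) = x^3 - 82, and h is irreducible over Q (because 82 is not a perfect cube, so h has no rational root, and a monic cubic with no rational root is irreducible), g is also irreducible (irreducibility is preserved under the substitution x → x + 6). Hence m_α(x) = x^3 + 18x^2 + 108x + 134.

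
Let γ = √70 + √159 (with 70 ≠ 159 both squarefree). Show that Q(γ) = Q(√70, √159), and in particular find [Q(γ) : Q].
[Q(γ) : Q] = 4 (equivalently, Q(γ) = Q(√70, √159))

Obviously Q(γ) ⊆ Q(√70, √159), and [Q(√70, √159):Q] = 4 (since 70, 159 are distinct squarefree integers > 1 with 11130 not a perfect square). To show equality we compute the minimal polynomial of γ. From γ = √70 + √159: γ^2 = 70 + 2√(11130) + 159 = 229 + 2√(11130), so γ^2 - 229 = 2√(11130); squaring, (γ^2 - 229)^2 = 4·11130, i.e. γ^4 - 458γ^2 + 52441 - 44520 = 0, i.e. γ^4 - 458γ^2 + 7921 = 0. So γ is a root of x^4 - 458x^2 + 7921. This polynomial is irreducible over Q: it has no rational root (each ±√70 ± √159 is irrational), and any factorization into two quadratics over Q would force √(11130) ∈ Q (pairing opposite roots) or √70, √159 ∈ Q (other pairings), all impossible. Hence [Q(γ):Q] = 4 = [Q(√70, √159):Q], so Q(γ) = Q(√70, √159).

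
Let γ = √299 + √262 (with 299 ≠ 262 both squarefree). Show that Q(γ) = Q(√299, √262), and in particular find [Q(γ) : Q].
[Q(γ) : Q] = 4 (equivalently, Q(γ) = Q(√299, √262))

Obviously Q(γ) ⊆ Q(√299, √262), and [Q(√299, √262):Q] = 4 (since 299, 262 are distinct squarefree integers > 1 with 78338 not a perfect square). To show equality we compute the minimal polynomial of γ. From γ = √299 + √262: γ^2 = 299 + 2√(78338) + 262 = 561 + 2√(78338), so γ^2 - 561 = 2√(78338); squaring, (γ^2 - 561)^2 = 4·78338, i.e. γ^4 - 1122γ^2 + 314721 - 313352 = 0, i.e. γ^4 - 1122γ^2 + 1369 = 0. So γ is a root of x^4 - 1122x^2 + 1369. This polynomial is irreducible over Q: it has no rational root (each ±√299 ± √262 is irrational), and any factorization into two quadratics over Q would force √(78338) ∈ Q (pairing opposite roots) or √299, √262 ∈ Q (other pairings), all impossible. Hence [Q(γ):Q] = 4 = [Q(√299, √262):Q], so Q(γ) = Q(√299, √262).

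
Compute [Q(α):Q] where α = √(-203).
[Q(α):Q] = 2

[Q(α):Q] equals the degree of the minimal polynomial of α. Here α^2 = -203 and x^2 + 203 is irreducible (d = -203 is squarefree, ≠ 1, hence not a square), so deg(m_α) = 2. Thus [Q(α):Q] = 2.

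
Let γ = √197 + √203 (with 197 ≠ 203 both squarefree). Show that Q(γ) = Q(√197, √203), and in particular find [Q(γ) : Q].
[Q(γ) : Q] = 4 (equivalently, Q(γ) = Q(√197, √203))

Obviously Q(γ) ⊆ Q(√197, √203), and [Q(√197, √203):Q] = 4 (since 197, 203 are distinct squarefree integers > 1 with 39991 not a perfect square). To show equality we compute the minimal polynomial of γ. From γ = √197 + √203: γ^2 = 197 + 2√(39991) + 203 = 400 + 2√(39991), so γ^2 - 400 = 2√(39991); squaring, (γ^2 - 400)^2 = 4·39991, i.e. γ^4 - 800γ^2 + 160000 - 159964 = 0, i.e. γ^4 - 800γ^2 + 36 = 0. So γ is a root of x^4 - 800x^2 + 36. This polynomial is irreducible over Q: it has no rational root (each ±√197 ± √203 is irrational), and any factorization into two quadratics over Q would force √(39991) ∈ Q (pairing opposite roots) or √197, √203 ∈ Q (other pairings), all impossible. Hence [Q(γ):Q] = 4 = [Q(√197, √203):Q], so Q(γ) = Q(√197, √203).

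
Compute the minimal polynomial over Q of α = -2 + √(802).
m_α(x) = x^2 + 4x - 798

From α + 2 = √(802), squaring gives (α + 2)^2 = 802, i.e. α^2 + 4α + 4 = 802, so α^2 + 4α - 798 = 0. The discriminant of x^2 + 4x - 798 is (4)^2 - 4·(-798) = 16 + 3192 = 3208, and 4·(802) is not a perfect square in Q since 802 is squarefree and ≠ 1. Hence x^2 + 4x - 798 is irreducible over Q and is the minimal polynomial of α.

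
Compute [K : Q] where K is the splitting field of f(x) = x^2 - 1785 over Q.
[K : Q] = 2

f(x) = x^2 - 1785 factors as (x - √1785)(x + √1785). The splitting field is K = Q(√1785). Since 1785 is squarefree and > 1, it is not a perfect square, so x^2 - 1785 is irreducible over Q and [Q(√1785) : Q] = 2. Hence [K : Q] = 2.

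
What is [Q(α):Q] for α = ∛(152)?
[Q(α):Q] = 3

The minimal polynomial of α is x^3 - 152, irreducible over Q since 152 is not a perfect cube (so x^3 - 152 has no rational root). Hence [Q(α):Q] = deg(m_α) = 3.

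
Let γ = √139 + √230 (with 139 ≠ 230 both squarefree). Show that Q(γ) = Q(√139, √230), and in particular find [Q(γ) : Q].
[Q(γ) : Q] = 4 (equivalently, Q(γ) = Q(√139, √230))

Obviously Q(γ) ⊆ Q(√139, √230), and [Q(√139, √230):Q] = 4 (since 139, 230 are distinct squarefree integers > 1 with 31970 not a perfect square). To show equality we compute the minimal polynomial of γ. From γ = √139 + √230: γ^2 = 139 + 2√(31970) + 230 = 369 + 2√(31970), so γ^2 - 369 = 2√(31970); squaring, (γ^2 - 369)^2 = 4·31970, i.e. γ^4 - 738γ^2 + 136161 - 127880 = 0, i.e. γ^4 - 738γ^2 + 8281 = 0. So γ is a root of x^4 - 738x^2 + 8281. This polynomial is irreducible over Q: it has no rational root (each ±√139 ± √230 is irrational), and any factorization into two quadratics over Q would force √(31970) ∈ Q (pairing opposite roots) or √139, √230 ∈ Q (other pairings), all impossible. Hence [Q(γ):Q] = 4 = [Q(√139, √230):Q], so Q(γ) = Q(√139, √230).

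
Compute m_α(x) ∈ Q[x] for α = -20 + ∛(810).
m_α(x) = x^3 + 60x^2 + 1200x + 7190

Set β = α + 20 = ∛(810), so β^3 = 810. Then (α + 20)^3 - 810 = 0, i.e. α is a root of g(x) = (x + 20)^3 - 810 = x^3 + 60x^2 + 1200x + 7190. Since g(x) = h(x + 20) where h(x) = x^3 - 810, and h is irreducible over Q (because 810 is not a perfect cube, so h has no rational root, and a monic cubic with no rational root is irreducible), g is also irreducible (irreducibility is preserved under the substitution x → x + 20). Hence m_α(x) = x^3 + 60x^2 + 1200x + 7190.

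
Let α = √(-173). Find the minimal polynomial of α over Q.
m_α(x) = x^2 + 173

α satisfies α^2 + 173 = 0, so x^2 + 173 annihilates α. Since d = -173 is squarefree and ≠ 1, it is not a perfect square in Q, so x^2 + 173 has no rational root and is therefore irreducible over Q (a degree-2 polynomial over a field is irreducible iff it has no root). Hence m_α(x) = x^2 + 173.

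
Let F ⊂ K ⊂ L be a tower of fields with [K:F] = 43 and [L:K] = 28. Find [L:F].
[L:F] = 1204

The tower law says that for any tower of field extensions F ⊂ K ⊂ L with finite degrees, [L:F] = [L:K] · [K:F]. Here this gives [L:F] = 28 · 43 = 1204.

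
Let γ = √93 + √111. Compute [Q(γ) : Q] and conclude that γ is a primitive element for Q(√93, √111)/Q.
[Q(γ) : Q] = 4 (equivalently, Q(γ) = Q(√93, √111))

Obviously Q(γ) ⊆ Q(√93, √111), and [Q(√93, √111):Q] = 4 (since 93, 111 are distinct squarefree integers > 1 with 10323 not a perfect square). To show equality we compute the minimal polynomial of γ. From γ = √93 + √111: γ^2 = 93 + 2√(10323) + 111 = 204 + 2√(10323), so γ^2 - 204 = 2√(10323); squaring, (γ^2 - 204)^2 = 4·10323, i.e. γ^4 - 408γ^2 + 41616 - 41292 = 0, i.e. γ^4 - 408γ^2 + 324 = 0. So γ is a root of x^4 - 408x^2 + 324. This polynomial is irreducible over Q: it has no rational root (each ±√93 ± √111 is irrational), and any factorization into two quadratics over Q would force √(10323) ∈ Q (pairing opposite roots) or √93, √111 ∈ Q (other pairings), all impossible. Hence [Q(γ):Q] = 4 = [Q(√93, √111):Q], so Q(γ) = Q(√93, √111).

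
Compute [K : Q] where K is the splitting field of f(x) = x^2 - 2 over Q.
[K : Q] = 2

f(x) = x^2 - 2 factors as (x - √2)(x + √2). The splitting field is K = Q(√2). Since 2 is squarefree and > 1, it is not a perfect square, so x^2 - 2 is irreducible over Q and [Q(√2) : Q] = 2. Hence [K : Q] = 2.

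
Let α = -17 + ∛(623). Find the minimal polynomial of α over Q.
m_α(x) = x^3 + 51x^2 + 867x + 4290

Set β = α + 17 = ∛(623), so β^3 = 623. Then (α + 17)^3 - 623 = 0, i.e. α is a root of g(x) = (x + 17)^3 - 623 = x^3 + 51x^2 + 867x + 4290. Since g(x) = h(x + 17) where h(x) = x^3 - 623, and h is irreducible over Q (because 623 is not a perfect cube, so h has no rational root, and a monic cubic with no rational root is irreducible), g is also irreducible (irreducibility is preserved under the substitution x → x + 17). Hence m_α(x) = x^3 + 51x^2 + 867x + 4290.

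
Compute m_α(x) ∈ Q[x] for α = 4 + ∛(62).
m_α(x) = x^3 - 12x^2 + 48x - 126

Set β = α - 4 = ∛(62), so β^3 = 62. Then (α - 4)^3 - 62 = 0, i.e. α is a root of g(x) = (x - 4)^3 - 62 = x^3 - 12x^2 + 48x - 126. Since g(x) = h(x - 4) where h(x) = x^3 - 62, and h is irreducible over Q (because 62 is not a perfect cube, so h has no rational root, and a monic cubic with no rational root is irreducible), g is also irreducible (irreducibility is preserved under the substitution x → x - 4). Hence m_α(x) = x^3 - 12x^2 + 48x - 126.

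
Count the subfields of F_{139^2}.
F_{139^2} has 2 subfields

The subfields of F_{p^n} are exactly the fields F_{p^d} for d | n (each is the fixed field of the unique index-d subgroup of Gal(F_{p^n}/F_p) ≅ Z/nZ). The divisors of n = 2 are {1, 2}, giving 2 subfields: F_{139^1}, F_{139^2}.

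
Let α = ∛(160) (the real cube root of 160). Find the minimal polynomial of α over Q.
m_α(x) = x^3 - 160

α satisfies α^3 = 160, so x^3 - 160 annihilates α. By the rational root test, a rational root p/q (in lowest terms) of x^3 - 160 would satisfy p^3 = 160 q^3, forcing q = 1 and p^3 = 160; but 160 is not a perfect cube, contradiction. A monic cubic over Q with no rational root is irreducible (any nontrivial factorization would include a linear factor). Hence x^3 - 160 is the minimal polynomial of α, and in particular [Q(α):Q] = 3.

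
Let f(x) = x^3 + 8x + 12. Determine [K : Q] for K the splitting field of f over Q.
[K : Q] = 6

By the rational root test, any rational root of the monic integer polynomial f(x) = x^3 + 8x + 12 must be an integer dividing the constant term 12, i.e. one of ±{1, 2, 3, 4, 6, 12}. Evaluating: f(1) = 21, f(-1) = 3, f(2) = 36, f(-2) = -12, f(3) = 63, f(-3) = -39, f(4) = 108, f(-4) = -84, f(6) = 276, f(-6) = -252, f(12) = 1836, f(-12) = -1812; none is 0, so f has no rational root and is therefore irreducible over Q (a cubic with no linear factor over a field is irreducible). For an irreducible cubic, the Galois group is A_3 or S_3 according as the discriminant disc(f) = -4a^3 - 27b^2 = -4·(8)^3 - 27·(12)^2 = -5936 is or is not a square in Q. Here disc(f) = -5936 is not a perfect square in Q, so the Galois group of f over Q is not contained in A_3 and must be all of S_3. The splitting field has degree |S_3| = 6 over Q, so [K : Q] = 6.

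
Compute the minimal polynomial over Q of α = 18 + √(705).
m_α(x) = x^2 - 36x - 381

From α - 18 = √(705), squaring gives (α - 18)^2 = 705, i.e. α^2 - 36α + 324 = 705, so α^2 - 36α - 381 = 0. The discriminant of x^2 - 36x - 381 is (-36)^2 - 4·(-381) = 1296 + 1524 = 2820, and 4·(705) is not a perfect square in Q since 705 is squarefree and ≠ 1. Hence x^2 - 36x - 381 is irreducible over Q and is the minimal polynomial of α.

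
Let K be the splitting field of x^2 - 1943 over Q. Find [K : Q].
[K : Q] = 2

f(x) = x^2 - 1943 factors as (x - √1943)(x + √1943). The splitting field is K = Q(√1943). Since 1943 is squarefree and > 1, it is not a perfect square, so x^2 - 1943 is irreducible over Q and [Q(√1943) : Q] = 2. Hence [K : Q] = 2.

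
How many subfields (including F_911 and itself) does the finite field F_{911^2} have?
F_{911^2} has 2 subfields

The subfields of F_{p^n} are exactly the fields F_{p^d} for d | n (each is the fixed field of the unique index-d subgroup of Gal(F_{p^n}/F_p) ≅ Z/nZ). The divisors of n = 2 are {1, 2}, giving 2 subfields: F_{911^1}, F_{911^2}.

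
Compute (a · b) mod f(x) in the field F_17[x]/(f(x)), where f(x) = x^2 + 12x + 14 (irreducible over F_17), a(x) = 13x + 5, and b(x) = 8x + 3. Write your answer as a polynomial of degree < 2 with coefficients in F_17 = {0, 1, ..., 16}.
a · b ≡ 4x + 4 (mod f(x))

Multiply in F_17[x]: a(x)·b(x) = (13x + 5)·(8x + 3) = 2x^2 + 11x + 15. This has degree ≥ 2, so divide by f(x) over F_17: 2x^2 + 11x + 15 = (2)·(x^2 + 12x + 14) + (4x + 4). Hence a·b ≡ 4x + 4 (mod f). (F_17[x]/(f) is a field with 17^2 = 289 elements since f is irreducible of degree 2.)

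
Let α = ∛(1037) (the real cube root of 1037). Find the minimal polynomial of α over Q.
m_α(x) = x^3 - 1037

α satisfies α^3 = 1037, so x^3 - 1037 annihilates α. By the rational root test, a rational root p/q (in lowest terms) of x^3 - 1037 would satisfy p^3 = 1037 q^3, forcing q = 1 and p^3 = 1037; but 1037 is not a perfect cube, contradiction. A monic cubic over Q with no rational root is irreducible (any nontrivial factorization would include a linear factor). Hence x^3 - 1037 is the minimal polynomial of α, and in particular [Q(α):Q] = 3.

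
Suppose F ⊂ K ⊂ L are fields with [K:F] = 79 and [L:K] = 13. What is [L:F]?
[L:F] = 1027

The tower law says that for any tower of field extensions F ⊂ K ⊂ L with finite degrees, [L:F] = [L:K] · [K:F]. Here this gives [L:F] = 13 · 79 = 1027.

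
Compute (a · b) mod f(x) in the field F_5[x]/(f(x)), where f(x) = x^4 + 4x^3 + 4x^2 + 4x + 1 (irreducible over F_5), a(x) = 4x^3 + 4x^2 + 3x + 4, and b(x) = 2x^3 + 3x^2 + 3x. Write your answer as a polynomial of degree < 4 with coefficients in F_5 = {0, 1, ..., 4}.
a · b ≡ x^3 + 2x^2 + 4 (mod f(x))

Multiply in F_5[x]: a(x)·b(x) = (4x^3 + 4x^2 + 3x + 4)·(2x^3 + 3x^2 + 3x) = 3x^6 + 4x^3 + x^2 + 2x. This has degree ≥ 4, so divide by f(x) over F_5: 3x^6 + 4x^3 + x^2 + 2x = (3x^2 + 3x + 1)·(x^4 + 4x^3 + 4x^2 + 4x + 1) + (x^3 + 2x^2 + 4). Hence a·b ≡ x^3 + 2x^2 + 4 (mod f). (F_5[x]/(f) is a field with 5^4 = 625 elements since f is irreducible of degree 4.)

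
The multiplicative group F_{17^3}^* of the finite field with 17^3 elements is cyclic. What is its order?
|F_{17^3}^*| = 4912

F_{17^3} has 17^3 = 4913 elements; its multiplicative group consists of all nonzero elements, so |F_{17^3}^*| = 4913 - 1 = 4912. (It is cyclic since any finite subgroup of the multiplicative group of a field is cyclic.)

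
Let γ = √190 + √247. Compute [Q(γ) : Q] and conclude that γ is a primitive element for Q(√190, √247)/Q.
[Q(γ) : Q] = 4 (equivalently, Q(γ) = Q(√190, √247))

Obviously Q(γ) ⊆ Q(√190, √247), and [Q(√190, √247):Q] = 4 (since 190, 247 are distinct squarefree integers > 1 with 46930 not a perfect square). To show equality we compute the minimal polynomial of γ. From γ = √190 + √247: γ^2 = 190 + 2√(46930) + 247 = 437 + 2√(46930), so γ^2 - 437 = 2√(46930); squaring, (γ^2 - 437)^2 = 4·46930, i.e. γ^4 - 874γ^2 + 190969 - 187720 = 0, i.e. γ^4 - 874γ^2 + 3249 = 0. So γ is a root of x^4 - 874x^2 + 3249. This polynomial is irreducible over Q: it has no rational root (each ±√190 ± √247 is irrational), and any factorization into two quadratics over Q would force √(46930) ∈ Q (pairing opposite roots) or √190, √247 ∈ Q (other pairings), all impossible. Hence [Q(γ):Q] = 4 = [Q(√190, √247):Q], so Q(γ) = Q(√190, √247).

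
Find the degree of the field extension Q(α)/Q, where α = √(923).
[Q(α):Q] = 2

[Q(α):Q] equals the degree of the minimal polynomial of α. Here α^2 = 923 and x^2 - 923 is irreducible (d = 923 is squarefree, ≠ 1, hence not a square), so deg(m_α) = 2. Thus [Q(α):Q] = 2.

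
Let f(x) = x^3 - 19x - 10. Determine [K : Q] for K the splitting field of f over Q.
[K : Q] = 6

By the rational root test, any rational root of the monic integer polynomial f(x) = x^3 - 19x - 10 must be an integer dividing the constant term -10, i.e. one of ±{1, 2, 5, 10}. Evaluating: f(1) = -28, f(-1) = 8, f(2) = -40, f(-2) = 20, f(5) = 20, f(-5) = -40, f(10) = 800, f(-10) = -820; none is 0, so f has no rational root and is therefore irreducible over Q (a cubic with no linear factor over a field is irreducible). For an irreducible cubic, the Galois group is A_3 or S_3 according as the discriminant disc(f) = -4a^3 - 27b^2 = -4·(-19)^3 - 27·(-10)^2 = 24736 is or is not a square in Q. Here disc(f) = 24736 is not a perfect square in Q, so the Galois group of f over Q is not contained in A_3 and must be all of S_3. The splitting field has degree |S_3| = 6 over Q, so [K : Q] = 6.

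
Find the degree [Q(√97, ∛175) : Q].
[Q(√97, ∛175) : Q] = 6

Let L = Q(√97, ∛175). Since Q(√97) ⊂ L and [Q(√97):Q] = 2, the tower law gives 2 | [L:Q]. Likewise Q(∛175) ⊂ L with [Q(∛175):Q] = 3 (because 175 is not a perfect cube), so 3 | [L:Q]. As gcd(2,3) = 1, [L:Q] is divisible by 6. Conversely L is generated over Q by √97 and ∛175, so [L:Q] ≤ 2·3 = 6. Therefore [Q(√97, ∛175) : Q] = 6.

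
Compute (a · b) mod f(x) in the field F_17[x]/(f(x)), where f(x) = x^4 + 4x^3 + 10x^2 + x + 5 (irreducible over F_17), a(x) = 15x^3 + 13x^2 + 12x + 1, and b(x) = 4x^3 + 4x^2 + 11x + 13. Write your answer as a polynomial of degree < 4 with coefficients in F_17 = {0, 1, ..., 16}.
a · b ≡ x^3 + 12x^2 + x + 12 (mod f(x))

Multiply in F_17[x]: a(x)·b(x) = (15x^3 + 13x^2 + 12x + 1)·(4x^3 + 4x^2 + 11x + 13) = 9x^6 + 10x^5 + 10x^4 + 16x^3 + 16x^2 + 14x + 13. This has degree ≥ 4, so divide by f(x) over F_17: 9x^6 + 10x^5 + 10x^4 + 16x^3 + 16x^2 + 14x + 13 = (9x^2 + 8x + 7)·(x^4 + 4x^3 + 10x^2 + x + 5) + (x^3 + 12x^2 + x + 12). Hence a·b ≡ x^3 + 12x^2 + x + 12 (mod f). (F_17[x]/(f) is a field with 17^4 = 83521 elements since f is irreducible of degree 4.)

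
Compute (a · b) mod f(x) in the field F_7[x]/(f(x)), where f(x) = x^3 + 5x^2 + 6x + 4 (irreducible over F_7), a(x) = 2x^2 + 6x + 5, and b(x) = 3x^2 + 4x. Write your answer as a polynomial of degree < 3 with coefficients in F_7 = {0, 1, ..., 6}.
a · b ≡ 2x^2 + 6x + 2 (mod f(x))

Multiply in F_7[x]: a(x)·b(x) = (2x^2 + 6x + 5)·(3x^2 + 4x) = 6x^4 + 5x^3 + 4x^2 + 6x. This has degree ≥ 3, so divide by f(x) over F_7: 6x^4 + 5x^3 + 4x^2 + 6x = (6x + 3)·(x^3 + 5x^2 + 6x + 4) + (2x^2 + 6x + 2). Hence a·b ≡ 2x^2 + 6x + 2 (mod f). (F_7[x]/(f) is a field with 7^3 = 343 elements since f is irreducible of degree 3.)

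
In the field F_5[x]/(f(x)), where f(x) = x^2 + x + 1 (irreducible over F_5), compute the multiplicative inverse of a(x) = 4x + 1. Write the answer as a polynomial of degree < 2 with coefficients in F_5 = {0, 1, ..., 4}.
a(x)^(-1) ≡ 2x + 4 (mod f(x))

Since f is irreducible over F_5, F_5[x]/(f) is a field and a(x) ≠ 0 has an inverse. Apply the extended Euclidean algorithm to f(x) and a(x) in F_5[x]: f(x) = (4x + 3)·a(x) + (3). The last nonzero remainder is the constant 3 = gcd(f, a) in F_5. Back-substituting through the division chain expresses 3 = s(x)·a(x) + t(x)·f(x) with s(x) ≡ x + 2 (mod f), so (x + 2)·a(x) ≡ 3 (mod f). Multiplying by 3^(-1) ≡ 2 in F_5 gives a(x)^(-1) ≡ 2·(x + 2) ≡ 2x + 4 (mod f). Check: (4x + 1)·(2x + 4) = 3x^2 + 3x + 4 ≡ 1 (mod x^2 + x + 1).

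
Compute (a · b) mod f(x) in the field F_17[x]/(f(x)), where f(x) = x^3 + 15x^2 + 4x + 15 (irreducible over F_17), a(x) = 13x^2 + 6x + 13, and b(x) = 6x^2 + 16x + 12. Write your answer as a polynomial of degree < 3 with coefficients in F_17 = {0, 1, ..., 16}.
a · b ≡ 2x^2 + 9x + 4 (mod f(x))

Multiply in F_17[x]: a(x)·b(x) = (13x^2 + 6x + 13)·(6x^2 + 16x + 12) = 10x^4 + 6x^3 + 7x^2 + 8x + 3. This has degree ≥ 3, so divide by f(x) over F_17: 10x^4 + 6x^3 + 7x^2 + 8x + 3 = (10x + 9)·(x^3 + 15x^2 + 4x + 15) + (2x^2 + 9x + 4). Hence a·b ≡ 2x^2 + 9x + 4 (mod f). (F_17[x]/(f) is a field with 17^3 = 4913 elements since f is irreducible of degree 3.)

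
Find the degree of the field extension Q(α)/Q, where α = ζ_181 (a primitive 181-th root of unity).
[Q(α):Q] = 180

The minimal polynomial of ζ_181 over Q is the 181-th cyclotomic polynomial Φ_181(x), which is irreducible over Q and has degree φ(181) = 180. Hence [Q(α):Q] = φ(181) = 180.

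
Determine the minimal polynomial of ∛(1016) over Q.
m_α(x) = x^3 - 1016

α satisfies α^3 = 1016, so x^3 - 1016 annihilates α. By the rational root test, a rational root p/q (in lowest terms) of x^3 - 1016 would satisfy p^3 = 1016 q^3, forcing q = 1 and p^3 = 1016; but 1016 is not a perfect cube, contradiction. A monic cubic over Q with no rational root is irreducible (any nontrivial factorization would include a linear factor). Hence x^3 - 1016 is the minimal polynomial of α, and in particular [Q(α):Q] = 3.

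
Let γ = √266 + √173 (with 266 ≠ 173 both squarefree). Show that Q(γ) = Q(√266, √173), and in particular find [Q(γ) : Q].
[Q(γ) : Q] = 4 (equivalently, Q(γ) = Q(√266, √173))

Obviously Q(γ) ⊆ Q(√266, √173), and [Q(√266, √173):Q] = 4 (since 266, 173 are distinct squarefree integers > 1 with 46018 not a perfect square). To show equality we compute the minimal polynomial of γ. From γ = √266 + √173: γ^2 = 266 + 2√(46018) + 173 = 439 + 2√(46018), so γ^2 - 439 = 2√(46018); squaring, (γ^2 - 439)^2 = 4·46018, i.e. γ^4 - 878γ^2 + 192721 - 184072 = 0, i.e. γ^4 - 878γ^2 + 8649 = 0. So γ is a root of x^4 - 878x^2 + 8649. This polynomial is irreducible over Q: it has no rational root (each ±√266 ± √173 is irrational), and any factorization into two quadratics over Q would force √(46018) ∈ Q (pairing opposite roots) or √266, √173 ∈ Q (other pairings), all impossible. Hence [Q(γ):Q] = 4 = [Q(√266, √173):Q], so Q(γ) = Q(√266, √173).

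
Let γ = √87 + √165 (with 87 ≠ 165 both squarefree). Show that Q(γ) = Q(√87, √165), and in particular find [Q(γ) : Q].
[Q(γ) : Q] = 4 (equivalently, Q(γ) = Q(√87, √165))

Obviously Q(γ) ⊆ Q(√87, √165), and [Q(√87, √165):Q] = 4 (since 87, 165 are distinct squarefree integers > 1 with 14355 not a perfect square). To show equality we compute the minimal polynomial of γ. From γ = √87 + √165: γ^2 = 87 + 2√(14355) + 165 = 252 + 2√(14355), so γ^2 - 252 = 2√(14355); squaring, (γ^2 - 252)^2 = 4·14355, i.e. γ^4 - 504γ^2 + 63504 - 57420 = 0, i.e. γ^4 - 504γ^2 + 6084 = 0. So γ is a root of x^4 - 504x^2 + 6084. This polynomial is irreducible over Q: it has no rational root (each ±√87 ± √165 is irrational), and any factorization into two quadratics over Q would force √(14355) ∈ Q (pairing opposite roots) or √87, √165 ∈ Q (other pairings), all impossible. Hence [Q(γ):Q] = 4 = [Q(√87, √165):Q], so Q(γ) = Q(√87, √165).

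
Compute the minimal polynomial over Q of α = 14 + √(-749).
m_α(x) = x^2 - 28x + 945

From α - 14 = √(-749), squaring gives (α - 14)^2 = -749, i.e. α^2 - 28α + 196 = -749, so α^2 - 28α + 945 = 0. The discriminant of x^2 - 28x + 945 is (-28)^2 - 4·(945) = 784 - 3780 = -2996, and 4·(-749) is not a perfect square in Q since -749 is squarefree and ≠ 1. Hence x^2 - 28x + 945 is irreducible over Q and is the minimal polynomial of α.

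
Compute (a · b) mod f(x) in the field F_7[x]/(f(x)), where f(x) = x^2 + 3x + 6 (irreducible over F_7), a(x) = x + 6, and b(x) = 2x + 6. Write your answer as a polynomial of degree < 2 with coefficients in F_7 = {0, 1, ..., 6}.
a · b ≡ 5x + 3 (mod f(x))

Multiply in F_7[x]: a(x)·b(x) = (x + 6)·(2x + 6) = 2x^2 + 4x + 1. This has degree ≥ 2, so divide by f(x) over F_7: 2x^2 + 4x + 1 = (2)·(x^2 + 3x + 6) + (5x + 3). Hence a·b ≡ 5x + 3 (mod f). (F_7[x]/(f) is a field with 7^2 = 49 elements since f is irreducible of degree 2.)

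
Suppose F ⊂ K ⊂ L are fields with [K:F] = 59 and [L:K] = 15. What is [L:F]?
[L:F] = 885

The tower law says that for any tower of field extensions F ⊂ K ⊂ L with finite degrees, [L:F] = [L:K] · [K:F]. Here this gives [L:F] = 15 · 59 = 885.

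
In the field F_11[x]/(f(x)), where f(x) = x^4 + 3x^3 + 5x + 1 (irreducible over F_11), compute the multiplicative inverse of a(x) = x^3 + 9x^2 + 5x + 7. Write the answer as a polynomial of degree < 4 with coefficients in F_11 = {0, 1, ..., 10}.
a(x)^(-1) ≡ 6x^3 + 2x^2 + x + 5 (mod f(x))

Since f is irreducible over F_11, F_11[x]/(f) is a field and a(x) ≠ 0 has an inverse. Apply the extended Euclidean algorithm to f(x) and a(x) in F_11[x]: f(x) = (x + 5)·a(x) + (5x^2 + 6x + 10);  a(x) = (9x + 2)·(5x^2 + 6x + 10) + (2x + 9);  (5x^2 + 6x + 10) = (8x)·(2x + 9) + (10). The last nonzero remainder is the constant 10 = gcd(f, a) in F_11. Back-substituting through the division chain expresses 10 = s(x)·a(x) + t(x)·f(x) with s(x) ≡ 5x^3 + 9x^2 + 10x + 6 (mod f), so (5x^3 + 9x^2 + 10x + 6)·a(x) ≡ 10 (mod f). Multiplying by 10^(-1) ≡ 10 in F_11 gives a(x)^(-1) ≡ 10·(5x^3 + 9x^2 + 10x + 6) ≡ 6x^3 + 2x^2 + x + 5 (mod f). Check: (x^3 + 9x^2 + 5x + 7)·(6x^3 + 2x^2 + x + 5) = 6x^6 + x^5 + 5x^4 + 9x^2 + 10x + 2 ≡ 1 (mod x^4 + 3x^3 + 5x + 1).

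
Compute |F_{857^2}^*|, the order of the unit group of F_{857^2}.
|F_{857^2}^*| = 734448

F_{857^2} has 857^2 = 734449 elements; its multiplicative group consists of all nonzero elements, so |F_{857^2}^*| = 734449 - 1 = 734448. (It is cyclic since any finite subgroup of the multiplicative group of a field is cyclic.)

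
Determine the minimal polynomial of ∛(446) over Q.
m_α(x) = x^3 - 446

α satisfies α^3 = 446, so x^3 - 446 annihilates α. By the rational root test, a rational root p/q (in lowest terms) of x^3 - 446 would satisfy p^3 = 446 q^3, forcing q = 1 and p^3 = 446; but 446 is not a perfect cube, contradiction. A monic cubic over Q with no rational root is irreducible (any nontrivial factorization would include a linear factor). Hence x^3 - 446 is the minimal polynomial of α, and in particular [Q(α):Q] = 3.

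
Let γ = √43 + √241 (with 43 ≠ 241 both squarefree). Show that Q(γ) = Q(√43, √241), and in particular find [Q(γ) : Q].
[Q(γ) : Q] = 4 (equivalently, Q(γ) = Q(√43, √241))

Obviously Q(γ) ⊆ Q(√43, √241), and [Q(√43, √241):Q] = 4 (since 43, 241 are distinct squarefree integers > 1 with 10363 not a perfect square). To show equality we compute the minimal polynomial of γ. From γ = √43 + √241: γ^2 = 43 + 2√(10363) + 241 = 284 + 2√(10363), so γ^2 - 284 = 2√(10363); squaring, (γ^2 - 284)^2 = 4·10363, i.e. γ^4 - 568γ^2 + 80656 - 41452 = 0, i.e. γ^4 - 568γ^2 + 39204 = 0. So γ is a root of x^4 - 568x^2 + 39204. This polynomial is irreducible over Q: it has no rational root (each ±√43 ± √241 is irrational), and any factorization into two quadratics over Q would force √(10363) ∈ Q (pairing opposite roots) or √43, √241 ∈ Q (other pairings), all impossible. Hence [Q(γ):Q] = 4 = [Q(√43, √241):Q], so Q(γ) = Q(√43, √241).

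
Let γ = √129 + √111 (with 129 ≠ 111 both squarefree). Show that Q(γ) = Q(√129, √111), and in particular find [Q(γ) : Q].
[Q(γ) : Q] = 4 (equivalently, Q(γ) = Q(√129, √111))

Obviously Q(γ) ⊆ Q(√129, √111), and [Q(√129, √111):Q] = 4 (since 129, 111 are distinct squarefree integers > 1 with 14319 not a perfect square). To show equality we compute the minimal polynomial of γ. From γ = √129 + √111: γ^2 = 129 + 2√(14319) + 111 = 240 + 2√(14319), so γ^2 - 240 = 2√(14319); squaring, (γ^2 - 240)^2 = 4·14319, i.e. γ^4 - 480γ^2 + 57600 - 57276 = 0, i.e. γ^4 - 480γ^2 + 324 = 0. So γ is a root of x^4 - 480x^2 + 324. This polynomial is irreducible over Q: it has no rational root (each ±√129 ± √111 is irrational), and any factorization into two quadratics over Q would force √(14319) ∈ Q (pairing opposite roots) or √129, √111 ∈ Q (other pairings), all impossible. Hence [Q(γ):Q] = 4 = [Q(√129, √111):Q], so Q(γ) = Q(√129, √111).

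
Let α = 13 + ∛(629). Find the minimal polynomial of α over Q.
m_α(x) = x^3 - 39x^2 + 507x - 2826

Set β = α - 13 = ∛(629), so β^3 = 629. Then (α - 13)^3 - 629 = 0, i.e. α is a root of g(x) = (x - 13)^3 - 629 = x^3 - 39x^2 + 507x - 2826. Since g(x) = h(x - 13) where h(x) = x^3 - 629, and h is irreducible over Q (because 629 is not a perfect cube, so h has no rational root, and a monic cubic with no rational root is irreducible), g is also irreducible (irreducibility is preserved under the substitution x → x - 13). Hence m_α(x) = x^3 - 39x^2 + 507x - 2826.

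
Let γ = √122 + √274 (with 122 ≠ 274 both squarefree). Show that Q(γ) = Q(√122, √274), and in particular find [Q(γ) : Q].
[Q(γ) : Q] = 4 (equivalently, Q(γ) = Q(√122, √274))

Obviously Q(γ) ⊆ Q(√122, √274), and [Q(√122, √274):Q] = 4 (since 122, 274 are distinct squarefree integers > 1 with 33428 not a perfect square). To show equality we compute the minimal polynomial of γ. From γ = √122 + √274: γ^2 = 122 + 2√(33428) + 274 = 396 + 2√(33428), so γ^2 - 396 = 2√(33428); squaring, (γ^2 - 396)^2 = 4·33428, i.e. γ^4 - 792γ^2 + 156816 - 133712 = 0, i.e. γ^4 - 792γ^2 + 23104 = 0. So γ is a root of x^4 - 792x^2 + 23104. This polynomial is irreducible over Q: it has no rational root (each ±√122 ± √274 is irrational), and any factorization into two quadratics over Q would force √(33428) ∈ Q (pairing opposite roots) or √122, √274 ∈ Q (other pairings), all impossible. Hence [Q(γ):Q] = 4 = [Q(√122, √274):Q], so Q(γ) = Q(√122, √274).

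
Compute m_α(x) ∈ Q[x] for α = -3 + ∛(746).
m_α(x) = x^3 + 9x^2 + 27x - 719

Set β = α + 3 = ∛(746), so β^3 = 746. Then (α + 3)^3 - 746 = 0, i.e. α is a root of g(x) = (x + 3)^3 - 746 = x^3 + 9x^2 + 27x - 719. Since g(x) = h(x + 3) where h(x) = x^3 - 746, and h is irreducible over Q (because 746 is not a perfect cube, so h has no rational root, and a monic cubic with no rational root is irreducible), g is also irreducible (irreducibility is preserved under the substitution x → x + 3). Hence m_α(x) = x^3 + 9x^2 + 27x - 719.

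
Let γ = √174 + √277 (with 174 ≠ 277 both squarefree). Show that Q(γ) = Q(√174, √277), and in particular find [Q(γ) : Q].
[Q(γ) : Q] = 4 (equivalently, Q(γ) = Q(√174, √277))

Obviously Q(γ) ⊆ Q(√174, √277), and [Q(√174, √277):Q] = 4 (since 174, 277 are distinct squarefree integers > 1 with 48198 not a perfect square). To show equality we compute the minimal polynomial of γ. From γ = √174 + √277: γ^2 = 174 + 2√(48198) + 277 = 451 + 2√(48198), so γ^2 - 451 = 2√(48198); squaring, (γ^2 - 451)^2 = 4·48198, i.e. γ^4 - 902γ^2 + 203401 - 192792 = 0, i.e. γ^4 - 902γ^2 + 10609 = 0. So γ is a root of x^4 - 902x^2 + 10609. This polynomial is irreducible over Q: it has no rational root (each ±√174 ± √277 is irrational), and any factorization into two quadratics over Q would force √(48198) ∈ Q (pairing opposite roots) or √174, √277 ∈ Q (other pairings), all impossible. Hence [Q(γ):Q] = 4 = [Q(√174, √277):Q], so Q(γ) = Q(√174, √277).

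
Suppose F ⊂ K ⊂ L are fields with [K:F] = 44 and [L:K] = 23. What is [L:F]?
[L:F] = 1012

The tower law says that for any tower of field extensions F ⊂ K ⊂ L with finite degrees, [L:F] = [L:K] · [K:F]. Here this gives [L:F] = 23 · 44 = 1012.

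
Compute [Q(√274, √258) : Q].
[Q(√274, √258) : Q] = 4

[Q(√274):Q] = 2 (min poly x^2 - 274, irreducible since 274 is squarefree > 1). For the top step, suppose √258 ∈ Q(√274), say √258 = c + d√274 with c, d ∈ Q. Squaring: 258 = c^2 + 274d^2 + 2cd√274. Since √274 ∉ Q this forces 2cd = 0. If d = 0 then √258 = c ∈ Q, contradicting 258 squarefree > 1. If c = 0 then 258 = 274d^2, so 274·258 = (274d)^2 is a perfect square in Q — but 274·258 = 70692 is not a perfect square (since 274 and 258 are distinct squarefree integers). Contradiction. Hence √258 ∉ Q(√274), so x^2 - 258 stays irreducible over Q(√274) and [Q(√274, √258) : Q(√274)] = 2. By the tower law, [Q(√274, √258) : Q] = 2 · 2 = 4.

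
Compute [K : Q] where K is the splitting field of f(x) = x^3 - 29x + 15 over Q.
[K : Q] = 6

By the rational root test, any rational root of the monic integer polynomial f(x) = x^3 - 29x + 15 must be an integer dividing the constant term 15, i.e. one of ±{1, 3, 5, 15}. Evaluating: f(1) = -13, f(-1) = 43, f(3) = -45, f(-3) = 75, f(5) = -5, f(-5) = 35, f(15) = 2955, f(-15) = -2925; none is 0, so f has no rational root and is therefore irreducible over Q (a cubic with no linear factor over a field is irreducible). For an irreducible cubic, the Galois group is A_3 or S_3 according as the discriminant disc(f) = -4a^3 - 27b^2 = -4·(-29)^3 - 27·(15)^2 = 91481 is or is not a square in Q. Here disc(f) = 91481 is not a perfect square in Q, so the Galois group of f over Q is not contained in A_3 and must be all of S_3. The splitting field has degree |S_3| = 6 over Q, so [K : Q] = 6.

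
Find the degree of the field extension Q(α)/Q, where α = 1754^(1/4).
[Q(α):Q] = 4

α is a root of x^4 - 1754. By Eisenstein's criterion at the prime p = 2 (which divides the constant term 1754 but p^2 = 4 does not, since 1754 is squarefree), x^4 - 1754 is irreducible over Q. Hence [Q(α):Q] = 4.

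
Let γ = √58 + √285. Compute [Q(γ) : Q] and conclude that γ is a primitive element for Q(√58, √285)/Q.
[Q(γ) : Q] = 4 (equivalently, Q(γ) = Q(√58, √285))

Obviously Q(γ) ⊆ Q(√58, √285), and [Q(√58, √285):Q] = 4 (since 58, 285 are distinct squarefree integers > 1 with 16530 not a perfect square). To show equality we compute the minimal polynomial of γ. From γ = √58 + √285: γ^2 = 58 + 2√(16530) + 285 = 343 + 2√(16530), so γ^2 - 343 = 2√(16530); squaring, (γ^2 - 343)^2 = 4·16530, i.e. γ^4 - 686γ^2 + 117649 - 66120 = 0, i.e. γ^4 - 686γ^2 + 51529 = 0. So γ is a root of x^4 - 686x^2 + 51529. This polynomial is irreducible over Q: it has no rational root (each ±√58 ± √285 is irrational), and any factorization into two quadratics over Q would force √(16530) ∈ Q (pairing opposite roots) or √58, √285 ∈ Q (other pairings), all impossible. Hence [Q(γ):Q] = 4 = [Q(√58, √285):Q], so Q(γ) = Q(√58, √285).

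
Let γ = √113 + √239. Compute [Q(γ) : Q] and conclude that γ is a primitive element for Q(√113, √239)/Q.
[Q(γ) : Q] = 4 (equivalently, Q(γ) = Q(√113, √239))

Obviously Q(γ) ⊆ Q(√113, √239), and [Q(√113, √239):Q] = 4 (since 113, 239 are distinct squarefree integers > 1 with 27007 not a perfect square). To show equality we compute the minimal polynomial of γ. From γ = √113 + √239: γ^2 = 113 + 2√(27007) + 239 = 352 + 2√(27007), so γ^2 - 352 = 2√(27007); squaring, (γ^2 - 352)^2 = 4·27007, i.e. γ^4 - 704γ^2 + 123904 - 108028 = 0, i.e. γ^4 - 704γ^2 + 15876 = 0. So γ is a root of x^4 - 704x^2 + 15876. This polynomial is irreducible over Q: it has no rational root (each ±√113 ± √239 is irrational), and any factorization into two quadratics over Q would force √(27007) ∈ Q (pairing opposite roots) or √113, √239 ∈ Q (other pairings), all impossible. Hence [Q(γ):Q] = 4 = [Q(√113, √239):Q], so Q(γ) = Q(√113, √239).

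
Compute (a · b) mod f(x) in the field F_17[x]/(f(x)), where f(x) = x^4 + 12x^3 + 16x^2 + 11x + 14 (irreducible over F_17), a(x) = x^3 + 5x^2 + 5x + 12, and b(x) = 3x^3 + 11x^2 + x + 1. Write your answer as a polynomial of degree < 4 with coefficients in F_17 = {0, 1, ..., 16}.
a · b ≡ 4x^3 + 13x^2 + 12x + 16 (mod f(x))

Multiply in F_17[x]: a(x)·b(x) = (x^3 + 5x^2 + 5x + 12)·(3x^3 + 11x^2 + x + 1) = 3x^6 + 9x^5 + 3x^4 + 12x^3 + 6x^2 + 12. This has degree ≥ 4, so divide by f(x) over F_17: 3x^6 + 9x^5 + 3x^4 + 12x^3 + 6x^2 + 12 = (3x^2 + 7x + 7)·(x^4 + 12x^3 + 16x^2 + 11x + 14) + (4x^3 + 13x^2 + 12x + 16). Hence a·b ≡ 4x^3 + 13x^2 + 12x + 16 (mod f). (F_17[x]/(f) is a field with 17^4 = 83521 elements since f is irreducible of degree 4.)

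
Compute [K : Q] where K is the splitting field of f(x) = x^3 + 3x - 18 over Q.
[K : Q] = 6

By the rational root test, any rational root of the monic integer polynomial f(x) = x^3 + 3x - 18 must be an integer dividing the constant term -18, i.e. one of ±{1, 2, 3, 6, 9, 18}. Evaluating: f(1) = -14, f(-1) = -22, f(2) = -4, f(-2) = -32, f(3) = 18, f(-3) = -54, f(6) = 216, f(-6) = -252, f(9) = 738, f(-9) = -774, f(18) = 5868, f(-18) = -5904; none is 0, so f has no rational root and is therefore irreducible over Q (a cubic with no linear factor over a field is irreducible). For an irreducible cubic, the Galois group is A_3 or S_3 according as the discriminant disc(f) = -4a^3 - 27b^2 = -4·(3)^3 - 27·(-18)^2 = -8856 is or is not a square in Q. Here disc(f) = -8856 is not a perfect square in Q, so the Galois group of f over Q is not contained in A_3 and must be all of S_3. The splitting field has degree |S_3| = 6 over Q, so [K : Q] = 6.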